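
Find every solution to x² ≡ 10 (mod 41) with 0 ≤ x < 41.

16, 25

41 ≡ 1 (mod 4), so we find a root by search.
Trying successive values, 16² = 256 ≡ 10 (mod 41). The other root is 41 − 16 = 25.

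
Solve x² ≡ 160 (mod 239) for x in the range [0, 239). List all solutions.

Since 239 ≡ 3 (mod 4), a square root of 160 is 160^((239+1)/4) = 160^60 mod 239.
Repeated squaring: 160^2≡27, 160^4≡12, 160^8≡144, 160^16≡182, 160^32≡142 (mod 239).
160^60 = 160^(32+16+8+4) ≡ 87 (mod 239).
Check: 87² = 7569 ≡ 160 (mod 239). The two roots are 87 and 152.

87, 152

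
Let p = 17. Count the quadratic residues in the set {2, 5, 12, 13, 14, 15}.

(2/17) = +1 → QR.
(5/17) = -1 → non-residue.
(12/17) = -1 → non-residue.
(13/17) = +1 → QR.
(14/17) = -1 → non-residue.
(15/17) = +1 → QR.
Total quadratic residues among the 6: 3.

3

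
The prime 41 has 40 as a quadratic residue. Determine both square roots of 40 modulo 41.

9, 32

41 ≡ 1 (mod 4), so we find a root by search.
Trying successive values, 9² = 81 ≡ 40 (mod 41). The other root is 41 − 9 = 32.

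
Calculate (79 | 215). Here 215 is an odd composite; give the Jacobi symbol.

Reciprocity: 79 ≡ 3 and 215 ≡ 3 (mod 4), so (79/215) = −(215/79).
Reduce top mod 79: now compute (57/79).
Reciprocity: 57 ≡ 1 and 79 ≡ 3 (mod 4), so (57/79) = +(79/57).
Reduce top mod 57: now compute (22/57).
Pull out 2: since 57 ≡ 1 (mod 8), (2/57) = +1.
Reciprocity: 11 ≡ 3 and 57 ≡ 1 (mod 4), so (11/57) = +(57/11).
Reduce top mod 11: now compute (2/11).
Pull out 2: since 11 ≡ 3 (mod 8), (2/11) = -1.
Reached (1/11) = 1. Collecting the sign flips along the way, the symbol is +1.

1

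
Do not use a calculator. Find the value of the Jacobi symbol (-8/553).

First reduce: -8 ≡ 545 (mod 553).
Reciprocity: 545 ≡ 1 and 553 ≡ 1 (mod 4), so (545/553) = +(553/545).
Reduce top mod 545: now compute (8/545).
Pull out 2^3: since 545 ≡ 1 (mod 8), (2/545) = +1, so (2/545)^3 = +1.
Reached (1/545) = 1. Collecting the sign flips along the way, the symbol is +1.

1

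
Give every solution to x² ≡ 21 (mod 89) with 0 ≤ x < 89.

33, 56

89 ≡ 1 (mod 4), so we find a root by search.
Trying successive values, 33² = 1089 ≡ 21 (mod 89). The other root is 89 − 33 = 56.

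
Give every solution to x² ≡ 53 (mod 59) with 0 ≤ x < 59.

17, 42

Since 59 ≡ 3 (mod 4), a square root of 53 is 53^((59+1)/4) = 53^15 mod 59.
Repeated squaring: 53^2≡36, 53^4≡57, 53^8≡4 (mod 59).
53^15 = 53^(8+4+2+1) ≡ 17 (mod 59).
Check: 17² = 289 ≡ 53 (mod 59). The two roots are 17 and 42.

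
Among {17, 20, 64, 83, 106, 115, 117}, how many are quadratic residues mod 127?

(17/127) = +1 → QR.
(20/127) = -1 → non-residue.
(64/127) = +1 → QR.
(83/127) = -1 → non-residue.
(106/127) = -1 → non-residue.
(115/127) = +1 → QR.
(117/127) = +1 → QR.
Total quadratic residues among the 7: 4.

4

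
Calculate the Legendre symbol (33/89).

-1

Reciprocity: 33 ≡ 1 and 89 ≡ 1 (mod 4), so (33/89) = +(89/33).
Reduce top mod 33: now compute (23/33).
Reciprocity: 23 ≡ 3 and 33 ≡ 1 (mod 4), so (23/33) = +(33/23).
Reduce top mod 23: now compute (10/23).
Pull out 2: since 23 ≡ 7 (mod 8), (2/23) = +1.
Reciprocity: 5 ≡ 1 and 23 ≡ 3 (mod 4), so (5/23) = +(23/5).
Reduce top mod 5: now compute (3/5).
Reciprocity: 3 ≡ 3 and 5 ≡ 1 (mod 4), so (3/5) = +(5/3).
Reduce top mod 3: now compute (2/3).
Pull out 2: since 3 ≡ 3 (mod 8), (2/3) = -1.
Reached (1/3) = 1. Collecting the sign flips along the way, the symbol is -1.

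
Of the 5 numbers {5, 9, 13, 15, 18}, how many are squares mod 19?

2

(5/19) = +1 → QR.
(9/19) = +1 → QR.
(13/19) = -1 → non-residue.
(15/19) = -1 → non-residue.
(18/19) = -1 → non-residue.
Total quadratic residues among the 5: 2.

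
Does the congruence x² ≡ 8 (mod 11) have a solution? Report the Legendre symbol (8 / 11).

-1

Pull out 2^3: since 11 ≡ 3 (mod 8), (2/11) = -1, so (2/11)^3 = -1.
Reached (1/11) = 1. Collecting the sign flips along the way, the symbol is -1.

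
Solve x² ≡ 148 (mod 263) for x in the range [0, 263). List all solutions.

Since 263 ≡ 3 (mod 4), a square root of 148 is 148^((263+1)/4) = 148^66 mod 263.
Repeated squaring: 148^2≡75, 148^4≡102, 148^8≡147, 148^16≡43, 148^32≡8, 148^64≡64 (mod 263).
148^66 = 148^(64+2) ≡ 66 (mod 263).
Check: 66² = 4356 ≡ 148 (mod 263). The two roots are 66 and 197.

66, 197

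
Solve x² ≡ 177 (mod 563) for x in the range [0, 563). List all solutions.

Since 563 ≡ 3 (mod 4), a square root of 177 is 177^((563+1)/4) = 177^141 mod 563.
Repeated squaring: 177^2≡364, 177^4≡191, 177^8≡449, 177^16≡47, 177^32≡520, 177^64≡160, 177^128≡265 (mod 563).
177^141 = 177^(128+8+4+1) ≡ 117 (mod 563).
Check: 117² = 13689 ≡ 177 (mod 563). The two roots are 117 and 446.

117, 446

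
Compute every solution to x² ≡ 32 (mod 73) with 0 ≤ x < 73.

18, 55

73 ≡ 1 (mod 4), so we find a root by search.
Trying successive values, 18² = 324 ≡ 32 (mod 73). The other root is 73 − 18 = 55.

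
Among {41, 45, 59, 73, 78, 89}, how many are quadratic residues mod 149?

(41/149) = -1 → non-residue.
(45/149) = +1 → QR.
(59/149) = -1 → non-residue.
(73/149) = +1 → QR.
(78/149) = -1 → non-residue.
(89/149) = -1 → non-residue.
Total quadratic residues among the 6: 2.

2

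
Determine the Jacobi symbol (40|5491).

Pull out 2^3: since 5491 ≡ 3 (mod 8), (2/5491) = -1, so (2/5491)^3 = -1.
Reciprocity: 5 ≡ 1 and 5491 ≡ 3 (mod 4), so (5/5491) = +(5491/5).
Reduce top mod 5: now compute (1/5).
Reached (1/5) = 1. Collecting the sign flips along the way, the symbol is -1.

-1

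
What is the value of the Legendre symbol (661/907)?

Euler's criterion: (661/907) ≡ 661^453 (mod 907).
661^2 ≡ 654 (mod 907)
661^4 ≡ 519 (mod 907)
661^8 ≡ 889 (mod 907)
661^16 ≡ 324 (mod 907)
661^32 ≡ 671 (mod 907)
661^64 ≡ 369 (mod 907)
661^128 ≡ 111 (mod 907)
661^256 ≡ 530 (mod 907)
661^453 = 661^(256+128+64+4+1) ≡ 906 (mod 907).
Result is 906 ≡ −1, so (661/907) = −1.

-1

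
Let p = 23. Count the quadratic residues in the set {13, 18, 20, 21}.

(13/23) = +1 → QR.
(18/23) = +1 → QR.
(20/23) = -1 → non-residue.
(21/23) = -1 → non-residue.
Total quadratic residues among the 4: 2.

2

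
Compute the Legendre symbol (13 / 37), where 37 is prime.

-1

Reciprocity: 13 ≡ 1 and 37 ≡ 1 (mod 4), so (13/37) = +(37/13).
Reduce top mod 13: now compute (11/13).
Reciprocity: 11 ≡ 3 and 13 ≡ 1 (mod 4), so (11/13) = +(13/11).
Reduce top mod 11: now compute (2/11).
Pull out 2: since 11 ≡ 3 (mod 8), (2/11) = -1.
Reached (1/11) = 1. Collecting the sign flips along the way, the symbol is -1.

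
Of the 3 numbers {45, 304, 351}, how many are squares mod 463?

(45/463) = -1 → non-residue.
(304/463) = -1 → non-residue.
(351/463) = +1 → QR.
Total quadratic residues among the 3: 1.

1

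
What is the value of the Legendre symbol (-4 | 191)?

-1

First reduce: -4 ≡ 187 (mod 191).
Reciprocity: 187 ≡ 3 and 191 ≡ 3 (mod 4), so (187/191) = −(191/187).
Reduce top mod 187: now compute (4/187).
Pull out 2^2: since 187 ≡ 3 (mod 8), (2/187) = -1, so (2/187)^2 = +1.
Reached (1/187) = 1. Collecting the sign flips along the way, the symbol is -1.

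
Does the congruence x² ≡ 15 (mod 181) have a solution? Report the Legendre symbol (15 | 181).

Reciprocity: 15 ≡ 3 and 181 ≡ 1 (mod 4), so (15/181) = +(181/15).
Reduce top mod 15: now compute (1/15).
Reached (1/15) = 1. Collecting the sign flips along the way, the symbol is +1.

1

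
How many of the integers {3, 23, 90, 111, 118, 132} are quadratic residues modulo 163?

(3/163) = -1 → non-residue.
(23/163) = -1 → non-residue.
(90/163) = +1 → QR.
(111/163) = +1 → QR.
(118/163) = +1 → QR.
(132/163) = +1 → QR.
Total quadratic residues among the 6: 4.

4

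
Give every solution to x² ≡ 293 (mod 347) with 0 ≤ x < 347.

Since 347 ≡ 3 (mod 4), a square root of 293 is 293^((347+1)/4) = 293^87 mod 347.
Repeated squaring: 293^2≡140, 293^4≡168, 293^8≡117, 293^16≡156, 293^32≡46, 293^64≡34 (mod 347).
293^87 = 293^(64+16+4+2+1) ≡ 306 (mod 347).
Check: 306² = 93636 ≡ 293 (mod 347). The two roots are 41 and 306.

41, 306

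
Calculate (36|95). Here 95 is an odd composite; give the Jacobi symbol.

Pull out 2^2: since 95 ≡ 7 (mod 8), (2/95) = +1, so (2/95)^2 = +1.
Reciprocity: 9 ≡ 1 and 95 ≡ 3 (mod 4), so (9/95) = +(95/9).
Reduce top mod 9: now compute (5/9).
Reciprocity: 5 ≡ 1 and 9 ≡ 1 (mod 4), so (5/9) = +(9/5).
Reduce top mod 5: now compute (4/5).
Pull out 2^2: since 5 ≡ 5 (mod 8), (2/5) = -1, so (2/5)^2 = +1.
Reached (1/5) = 1. Collecting the sign flips along the way, the symbol is +1.

1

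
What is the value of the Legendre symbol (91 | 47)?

-1

Euler's criterion: (91/47) ≡ 44^23 (mod 47).
44^2 ≡ 9 (mod 47)
44^4 ≡ 34 (mod 47)
44^8 ≡ 28 (mod 47)
44^16 ≡ 32 (mod 47)
44^23 = 44^(16+4+2+1) ≡ 46 (mod 47).
Result is 46 ≡ −1, so (91/47) = −1.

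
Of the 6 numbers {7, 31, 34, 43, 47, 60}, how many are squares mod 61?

(7/61) = -1 → non-residue.
(31/61) = -1 → non-residue.
(34/61) = +1 → QR.
(43/61) = -1 → non-residue.
(47/61) = +1 → QR.
(60/61) = +1 → QR.
Total quadratic residues among the 6: 3.

3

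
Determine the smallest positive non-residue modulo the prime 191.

7

(2/191) = +1, so 2 is a residue.
(3/191) = +1, so 3 is a residue.
(4/191) = +1, so 4 is a residue.
(5/191) = +1, so 5 is a residue.
(6/191) = +1, so 6 is a residue.
(7/191) = −1, so 7 is the smallest positive non-residue mod 191.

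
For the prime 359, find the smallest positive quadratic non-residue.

7

(2/359) = +1, so 2 is a residue.
(3/359) = +1, so 3 is a residue.
(4/359) = +1, so 4 is a residue.
(5/359) = +1, so 5 is a residue.
(6/359) = +1, so 6 is a residue.
(7/359) = −1, so 7 is the smallest positive non-residue mod 359.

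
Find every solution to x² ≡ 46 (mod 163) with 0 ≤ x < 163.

Since 163 ≡ 3 (mod 4), a square root of 46 is 46^((163+1)/4) = 46^41 mod 163.
Repeated squaring: 46^2≡160, 46^4≡9, 46^8≡81, 46^16≡41, 46^32≡51 (mod 163).
46^41 = 46^(32+8+1) ≡ 131 (mod 163).
Check: 131² = 17161 ≡ 46 (mod 163). The two roots are 32 and 131.

32, 131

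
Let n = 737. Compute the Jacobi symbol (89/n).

Reciprocity: 89 ≡ 1 and 737 ≡ 1 (mod 4), so (89/737) = +(737/89).
Reduce top mod 89: now compute (25/89).
Reciprocity: 25 ≡ 1 and 89 ≡ 1 (mod 4), so (25/89) = +(89/25).
Reduce top mod 25: now compute (14/25).
Pull out 2: since 25 ≡ 1 (mod 8), (2/25) = +1.
Reciprocity: 7 ≡ 3 and 25 ≡ 1 (mod 4), so (7/25) = +(25/7).
Reduce top mod 7: now compute (4/7).
Pull out 2^2: since 7 ≡ 7 (mod 8), (2/7) = +1, so (2/7)^2 = +1.
Reached (1/7) = 1. Collecting the sign flips along the way, the symbol is +1.

1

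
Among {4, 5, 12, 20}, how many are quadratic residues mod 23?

(4/23) = +1 → QR.
(5/23) = -1 → non-residue.
(12/23) = +1 → QR.
(20/23) = -1 → non-residue.
Total quadratic residues among the 4: 2.

2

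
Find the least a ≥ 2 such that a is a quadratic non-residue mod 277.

2

(2/277) = −1, so 2 is the smallest positive non-residue mod 277.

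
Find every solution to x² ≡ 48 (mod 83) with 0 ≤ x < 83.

Since 83 ≡ 3 (mod 4), a square root of 48 is 48^((83+1)/4) = 48^21 mod 83.
Repeated squaring: 48^2≡63, 48^4≡68, 48^8≡59, 48^16≡78 (mod 83).
48^21 = 48^(16+4+1) ≡ 31 (mod 83).
Check: 31² = 961 ≡ 48 (mod 83). The two roots are 31 and 52.

31, 52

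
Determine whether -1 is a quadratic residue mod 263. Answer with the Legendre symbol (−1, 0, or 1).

First reduce: -1 ≡ 262 (mod 263).
Pull out 2: since 263 ≡ 7 (mod 8), (2/263) = +1.
Reciprocity: 131 ≡ 3 and 263 ≡ 3 (mod 4), so (131/263) = −(263/131).
Reduce top mod 131: now compute (1/131).
Reached (1/131) = 1. Collecting the sign flips along the way, the symbol is -1.

-1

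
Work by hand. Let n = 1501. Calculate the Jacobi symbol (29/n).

Reciprocity: 29 ≡ 1 and 1501 ≡ 1 (mod 4), so (29/1501) = +(1501/29).
Reduce top mod 29: now compute (22/29).
Pull out 2: since 29 ≡ 5 (mod 8), (2/29) = -1.
Reciprocity: 11 ≡ 3 and 29 ≡ 1 (mod 4), so (11/29) = +(29/11).
Reduce top mod 11: now compute (7/11).
Reciprocity: 7 ≡ 3 and 11 ≡ 3 (mod 4), so (7/11) = −(11/7).
Reduce top mod 7: now compute (4/7).
Pull out 2^2: since 7 ≡ 7 (mod 8), (2/7) = +1, so (2/7)^2 = +1.
Reached (1/7) = 1. Collecting the sign flips along the way, the symbol is +1.

1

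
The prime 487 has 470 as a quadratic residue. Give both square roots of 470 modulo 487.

Since 487 ≡ 3 (mod 4), a square root of 470 is 470^((487+1)/4) = 470^122 mod 487.
Repeated squaring: 470^2≡289, 470^4≡244, 470^8≡122, 470^16≡274, 470^32≡78, 470^64≡240 (mod 487).
470^122 = 470^(64+32+16+8+2) ≡ 38 (mod 487).
Check: 38² = 1444 ≡ 470 (mod 487). The two roots are 38 and 449.

38, 449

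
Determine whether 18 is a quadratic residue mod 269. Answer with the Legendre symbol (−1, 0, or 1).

-1

Euler's criterion: (18/269) ≡ 18^134 (mod 269).
18^2 ≡ 55 (mod 269)
18^4 ≡ 66 (mod 269)
18^8 ≡ 52 (mod 269)
18^16 ≡ 14 (mod 269)
18^32 ≡ 196 (mod 269)
18^64 ≡ 218 (mod 269)
18^128 ≡ 180 (mod 269)
18^134 = 18^(128+4+2) ≡ 268 (mod 269).
Result is 268 ≡ −1, so (18/269) = −1.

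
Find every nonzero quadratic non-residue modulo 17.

3, 5, 6, 7, 10, 11, 12, 14

Square k = 1,…,8 (k and 17−k give the same square):
1²=1, 2²=4, 3²=9, 4²=16, 5²≡8, 6²≡2, 7²≡15, 8²≡13 (mod 17).
The residues are {1, 2, 4, 8, 9, 13, 15, 16}; the non-residues are the remaining 8 nonzero classes.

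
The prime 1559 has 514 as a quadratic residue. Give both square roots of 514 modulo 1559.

Since 1559 ≡ 3 (mod 4), a square root of 514 is 514^((1559+1)/4) = 514^390 mod 1559.
Repeated squaring: 514^2≡725, 514^4≡242, 514^8≡881, 514^16≡1338, 514^32≡512, 514^64≡232, 514^128≡818, 514^256≡313 (mod 1559).
514^390 = 514^(256+128+4+2) ≡ 549 (mod 1559).
Check: 549² = 301401 ≡ 514 (mod 1559). The two roots are 549 and 1010.

549, 1010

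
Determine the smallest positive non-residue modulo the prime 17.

(2/17) = +1, so 2 is a residue.
(3/17) = −1, so 3 is the smallest positive non-residue mod 17.

3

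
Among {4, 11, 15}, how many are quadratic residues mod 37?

2

(4/37) = +1 → QR.
(11/37) = +1 → QR.
(15/37) = -1 → non-residue.
Total quadratic residues among the 3: 2.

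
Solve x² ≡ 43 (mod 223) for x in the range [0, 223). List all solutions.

Since 223 ≡ 3 (mod 4), a square root of 43 is 43^((223+1)/4) = 43^56 mod 223.
Repeated squaring: 43^2≡65, 43^4≡211, 43^8≡144, 43^16≡220, 43^32≡9 (mod 223).
43^56 = 43^(32+16+8) ≡ 126 (mod 223).
Check: 126² = 15876 ≡ 43 (mod 223). The two roots are 97 and 126.

97, 126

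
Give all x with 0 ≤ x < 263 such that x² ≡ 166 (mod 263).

Since 263 ≡ 3 (mod 4), a square root of 166 is 166^((263+1)/4) = 166^66 mod 263.
Repeated squaring: 166^2≡204, 166^4≡62, 166^8≡162, 166^16≡207, 166^32≡243, 166^64≡137 (mod 263).
166^66 = 166^(64+2) ≡ 70 (mod 263).
Check: 70² = 4900 ≡ 166 (mod 263). The two roots are 70 and 193.

70, 193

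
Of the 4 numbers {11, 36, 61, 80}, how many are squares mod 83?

(11/83) = +1 → QR.
(36/83) = +1 → QR.
(61/83) = +1 → QR.
(80/83) = -1 → non-residue.
Total quadratic residues among the 4: 3.

3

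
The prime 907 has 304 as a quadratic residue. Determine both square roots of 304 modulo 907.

Since 907 ≡ 3 (mod 4), a square root of 304 is 304^((907+1)/4) = 304^227 mod 907.
Repeated squaring: 304^2≡809, 304^4≡534, 304^8≡358, 304^16≡277, 304^32≡541, 304^64≡627, 304^128≡398 (mod 907).
304^227 = 304^(128+64+32+2+1) ≡ 55 (mod 907).
Check: 55² = 3025 ≡ 304 (mod 907). The two roots are 55 and 852.

55, 852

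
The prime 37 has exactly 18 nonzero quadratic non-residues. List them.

Square k = 1,…,18 (k and 37−k give the same square):
1²=1, 2²=4, 3²=9, 4²=16, 5²=25, 6²=36, 7²≡12, 8²≡27, 9²≡7, 10²≡26, 11²≡10, 12²≡33, 13²≡21, 14²≡11, 15²≡3, 16²≡34, 17²≡30, 18²≡28 (mod 37).
The residues are {1, 3, 4, 7, 9, 10, 11, 12, 16, 21, 25, 26, 27, 28, 30, 33, 34, 36}; the non-residues are the remaining 18 nonzero classes.

2,5,6,8,13,14,15,17,18,19,20,22,23,24,29,31,32,35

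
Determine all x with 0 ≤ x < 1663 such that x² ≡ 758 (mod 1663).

813, 850

Since 1663 ≡ 3 (mod 4), a square root of 758 is 758^((1663+1)/4) = 758^416 mod 1663.
Repeated squaring: 758^2≡829, 758^4≡422, 758^8≡143, 758^16≡493, 758^32≡251, 758^64≡1470, 758^128≡663, 758^256≡537 (mod 1663).
758^416 = 758^(256+128+32) ≡ 813 (mod 1663).
Check: 813² = 660969 ≡ 758 (mod 1663). The two roots are 813 and 850.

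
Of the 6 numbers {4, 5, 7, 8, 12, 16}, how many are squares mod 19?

(4/19) = +1 → QR.
(5/19) = +1 → QR.
(7/19) = +1 → QR.
(8/19) = -1 → non-residue.
(12/19) = -1 → non-residue.
(16/19) = +1 → QR.
Total quadratic residues among the 6: 4.

4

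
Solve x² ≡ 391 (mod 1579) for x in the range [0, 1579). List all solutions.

520, 1059

Since 1579 ≡ 3 (mod 4), a square root of 391 is 391^((1579+1)/4) = 391^395 mod 1579.
Repeated squaring: 391^2≡1297, 391^4≡574, 391^8≡1044, 391^16≡426, 391^32≡1470, 391^64≡828, 391^128≡298, 391^256≡380 (mod 1579).
391^395 = 391^(256+128+8+2+1) ≡ 520 (mod 1579).
Check: 520² = 270400 ≡ 391 (mod 1579). The two roots are 520 and 1059.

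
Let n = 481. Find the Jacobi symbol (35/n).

Reciprocity: 35 ≡ 3 and 481 ≡ 1 (mod 4), so (35/481) = +(481/35).
Reduce top mod 35: now compute (26/35).
Pull out 2: since 35 ≡ 3 (mod 8), (2/35) = -1.
Reciprocity: 13 ≡ 1 and 35 ≡ 3 (mod 4), so (13/35) = +(35/13).
Reduce top mod 13: now compute (9/13).
Reciprocity: 9 ≡ 1 and 13 ≡ 1 (mod 4), so (9/13) = +(13/9).
Reduce top mod 9: now compute (4/9).
Pull out 2^2: since 9 ≡ 1 (mod 8), (2/9) = +1, so (2/9)^2 = +1.
Reached (1/9) = 1. Collecting the sign flips along the way, the symbol is -1.

-1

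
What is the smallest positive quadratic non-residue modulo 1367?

(2/1367) = +1, so 2 is a residue.
(3/1367) = +1, so 3 is a residue.
(4/1367) = +1, so 4 is a residue.
(5/1367) = −1, so 5 is the smallest positive non-residue mod 1367.

5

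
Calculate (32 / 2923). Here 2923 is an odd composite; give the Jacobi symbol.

Pull out 2^5: since 2923 ≡ 3 (mod 8), (2/2923) = -1, so (2/2923)^5 = -1.
Reached (1/2923) = 1. Collecting the sign flips along the way, the symbol is -1.

-1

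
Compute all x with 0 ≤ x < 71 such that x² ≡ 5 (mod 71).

17, 54

Since 71 ≡ 3 (mod 4), a square root of 5 is 5^((71+1)/4) = 5^18 mod 71.
Repeated squaring: 5^2≡25, 5^4≡57, 5^8≡54, 5^16≡5 (mod 71).
5^18 = 5^(16+2) ≡ 54 (mod 71).
Check: 54² = 2916 ≡ 5 (mod 71). The two roots are 17 and 54.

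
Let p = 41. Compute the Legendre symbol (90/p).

First reduce: 90 ≡ 8 (mod 41).
Pull out 2^3: since 41 ≡ 1 (mod 8), (2/41) = +1, so (2/41)^3 = +1.
Reached (1/41) = 1. Collecting the sign flips along the way, the symbol is +1.

1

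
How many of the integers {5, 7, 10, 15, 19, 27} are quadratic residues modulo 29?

(5/29) = +1 → QR.
(7/29) = +1 → QR.
(10/29) = -1 → non-residue.
(15/29) = -1 → non-residue.
(19/29) = -1 → non-residue.
(27/29) = -1 → non-residue.
Total quadratic residues among the 6: 2.

2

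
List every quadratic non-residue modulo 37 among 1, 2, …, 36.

2 5 6 8 13 14 15 17 18 19 20 22 23 24 29 31 32 35

Square k = 1,…,18 (k and 37−k give the same square):
1²=1, 2²=4, 3²=9, 4²=16, 5²=25, 6²=36, 7²≡12, 8²≡27, 9²≡7, 10²≡26, 11²≡10, 12²≡33, 13²≡21, 14²≡11, 15²≡3, 16²≡34, 17²≡30, 18²≡28 (mod 37).
The residues are {1, 3, 4, 7, 9, 10, 11, 12, 16, 21, 25, 26, 27, 28, 30, 33, 34, 36}; the non-residues are the remaining 18 nonzero classes.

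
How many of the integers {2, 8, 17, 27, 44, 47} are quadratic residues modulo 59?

(2/59) = -1 → non-residue.
(8/59) = -1 → non-residue.
(17/59) = +1 → QR.
(27/59) = +1 → QR.
(44/59) = -1 → non-residue.
(47/59) = -1 → non-residue.
Total quadratic residues among the 6: 2.

2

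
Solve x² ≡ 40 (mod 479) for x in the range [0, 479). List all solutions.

85, 394

Since 479 ≡ 3 (mod 4), a square root of 40 is 40^((479+1)/4) = 40^120 mod 479.
Repeated squaring: 40^2≡163, 40^4≡224, 40^8≡360, 40^16≡270, 40^32≡92, 40^64≡321 (mod 479).
40^120 = 40^(64+32+16+8) ≡ 394 (mod 479).
Check: 394² = 155236 ≡ 40 (mod 479). The two roots are 85 and 394.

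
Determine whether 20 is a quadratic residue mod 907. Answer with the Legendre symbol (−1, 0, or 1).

Pull out 2^2: since 907 ≡ 3 (mod 8), (2/907) = -1, so (2/907)^2 = +1.
Reciprocity: 5 ≡ 1 and 907 ≡ 3 (mod 4), so (5/907) = +(907/5).
Reduce top mod 5: now compute (2/5).
Pull out 2: since 5 ≡ 5 (mod 8), (2/5) = -1.
Reached (1/5) = 1. Collecting the sign flips along the way, the symbol is -1.

-1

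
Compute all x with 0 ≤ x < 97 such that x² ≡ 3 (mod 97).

10, 87

97 ≡ 1 (mod 4), so we find a root by search.
Trying successive values, 10² = 100 ≡ 3 (mod 97). The other root is 97 − 10 = 87.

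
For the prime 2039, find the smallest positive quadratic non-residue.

(2/2039) = +1, so 2 is a residue.
(3/2039) = +1, so 3 is a residue.
(4/2039) = +1, so 4 is a residue.
(5/2039) = +1, so 5 is a residue.
(6/2039) = +1, so 6 is a residue.
(7/2039) = −1, so 7 is the smallest positive non-residue mod 2039.

7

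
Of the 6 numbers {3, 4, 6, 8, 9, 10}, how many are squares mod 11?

(3/11) = +1 → QR.
(4/11) = +1 → QR.
(6/11) = -1 → non-residue.
(8/11) = -1 → non-residue.
(9/11) = +1 → QR.
(10/11) = -1 → non-residue.
Total quadratic residues among the 6: 3.

3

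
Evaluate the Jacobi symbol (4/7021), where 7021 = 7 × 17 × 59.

Pull out 2^2: since 7021 ≡ 5 (mod 8), (2/7021) = -1, so (2/7021)^2 = +1.
Reached (1/7021) = 1. Collecting the sign flips along the way, the symbol is +1.

1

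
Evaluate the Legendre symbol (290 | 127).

First reduce: 290 ≡ 36 (mod 127).
Pull out 2^2: since 127 ≡ 7 (mod 8), (2/127) = +1, so (2/127)^2 = +1.
Reciprocity: 9 ≡ 1 and 127 ≡ 3 (mod 4), so (9/127) = +(127/9).
Reduce top mod 9: now compute (1/9).
Reached (1/9) = 1. Collecting the sign flips along the way, the symbol is +1.

1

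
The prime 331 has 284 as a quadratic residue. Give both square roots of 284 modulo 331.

Since 331 ≡ 3 (mod 4), a square root of 284 is 284^((331+1)/4) = 284^83 mod 331.
Repeated squaring: 284^2≡223, 284^4≡79, 284^8≡283, 284^16≡318, 284^32≡169, 284^64≡95 (mod 331).
284^83 = 284^(64+16+2+1) ≡ 280 (mod 331).
Check: 280² = 78400 ≡ 284 (mod 331). The two roots are 51 and 280.

51, 280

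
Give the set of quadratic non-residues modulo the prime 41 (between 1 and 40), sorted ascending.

3 6 7 11 12 13 14 15 17 19 22 24 26 27 28 29 30 34 35 38

Square k = 1,…,20 (k and 41−k give the same square):
1²=1, 2²=4, 3²=9, 4²=16, 5²=25, 6²=36, 7²≡8, 8²≡23, 9²≡40, 10²≡18, 11²≡39, 12²≡21, 13²≡5, 14²≡32, 15²≡20, 16²≡10, 17²≡2, 18²≡37, 19²≡33, 20²≡31 (mod 41).
The residues are {1, 2, 4, 5, 8, 9, 10, 16, 18, 20, 21, 23, 25, 31, 32, 33, 36, 37, 39, 40}; the non-residues are the remaining 20 nonzero classes.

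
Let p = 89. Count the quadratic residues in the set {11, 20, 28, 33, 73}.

3

(11/89) = +1 → QR.
(20/89) = +1 → QR.
(28/89) = -1 → non-residue.
(33/89) = -1 → non-residue.
(73/89) = +1 → QR.
Total quadratic residues among the 5: 3.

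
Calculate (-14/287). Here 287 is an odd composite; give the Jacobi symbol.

First reduce: -14 ≡ 273 (mod 287).
Reciprocity: 273 ≡ 1 and 287 ≡ 3 (mod 4), so (273/287) = +(287/273).
Reduce top mod 273: now compute (14/273).
Pull out 2: since 273 ≡ 1 (mod 8), (2/273) = +1.
Reciprocity: 7 ≡ 3 and 273 ≡ 1 (mod 4), so (7/273) = +(273/7).
Reduce top mod 7: now compute (0/7).
Top reduces to 0: gcd > 1, so the symbol is 0.

0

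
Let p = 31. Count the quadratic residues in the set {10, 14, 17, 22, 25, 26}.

(10/31) = +1 → QR.
(14/31) = +1 → QR.
(17/31) = -1 → non-residue.
(22/31) = -1 → non-residue.
(25/31) = +1 → QR.
(26/31) = -1 → non-residue.
Total quadratic residues among the 6: 3.

3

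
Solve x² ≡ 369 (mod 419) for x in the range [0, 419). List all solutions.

61, 358

Since 419 ≡ 3 (mod 4), a square root of 369 is 369^((419+1)/4) = 369^105 mod 419.
Repeated squaring: 369^2≡405, 369^4≡196, 369^8≡287, 369^16≡245, 369^32≡108, 369^64≡351 (mod 419).
369^105 = 369^(64+32+8+1) ≡ 358 (mod 419).
Check: 358² = 128164 ≡ 369 (mod 419). The two roots are 61 and 358.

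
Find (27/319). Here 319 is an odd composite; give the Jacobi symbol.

Reciprocity: 27 ≡ 3 and 319 ≡ 3 (mod 4), so (27/319) = −(319/27).
Reduce top mod 27: now compute (22/27).
Pull out 2: since 27 ≡ 3 (mod 8), (2/27) = -1.
Reciprocity: 11 ≡ 3 and 27 ≡ 3 (mod 4), so (11/27) = −(27/11).
Reduce top mod 11: now compute (5/11).
Reciprocity: 5 ≡ 1 and 11 ≡ 3 (mod 4), so (5/11) = +(11/5).
Reduce top mod 5: now compute (1/5).
Reached (1/5) = 1. Collecting the sign flips along the way, the symbol is -1.

-1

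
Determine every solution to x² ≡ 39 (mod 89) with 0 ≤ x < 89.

22, 67

89 ≡ 1 (mod 4), so we find a root by search.
Trying successive values, 22² = 484 ≡ 39 (mod 89). The other root is 89 − 22 = 67.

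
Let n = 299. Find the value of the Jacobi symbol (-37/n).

-1

First reduce: -37 ≡ 262 (mod 299).
Pull out 2: since 299 ≡ 3 (mod 8), (2/299) = -1.
Reciprocity: 131 ≡ 3 and 299 ≡ 3 (mod 4), so (131/299) = −(299/131).
Reduce top mod 131: now compute (37/131).
Reciprocity: 37 ≡ 1 and 131 ≡ 3 (mod 4), so (37/131) = +(131/37).
Reduce top mod 37: now compute (20/37).
Pull out 2^2: since 37 ≡ 5 (mod 8), (2/37) = -1, so (2/37)^2 = +1.
Reciprocity: 5 ≡ 1 and 37 ≡ 1 (mod 4), so (5/37) = +(37/5).
Reduce top mod 5: now compute (2/5).
Pull out 2: since 5 ≡ 5 (mod 8), (2/5) = -1.
Reached (1/5) = 1. Collecting the sign flips along the way, the symbol is -1.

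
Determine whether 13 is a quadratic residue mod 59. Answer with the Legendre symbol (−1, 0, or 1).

-1

Reciprocity: 13 ≡ 1 and 59 ≡ 3 (mod 4), so (13/59) = +(59/13).
Reduce top mod 13: now compute (7/13).
Reciprocity: 7 ≡ 3 and 13 ≡ 1 (mod 4), so (7/13) = +(13/7).
Reduce top mod 7: now compute (6/7).
Pull out 2: since 7 ≡ 7 (mod 8), (2/7) = +1.
Reciprocity: 3 ≡ 3 and 7 ≡ 3 (mod 4), so (3/7) = −(7/3).
Reduce top mod 3: now compute (1/3).
Reached (1/3) = 1. Collecting the sign flips along the way, the symbol is -1.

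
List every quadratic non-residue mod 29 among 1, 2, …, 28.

2 3 8 10 11 12 14 15 17 18 19 21 26 27

Square k = 1,…,14 (k and 29−k give the same square):
1²=1, 2²=4, 3²=9, 4²=16, 5²=25, 6²≡7, 7²≡20, 8²≡6, 9²≡23, 10²≡13, 11²≡5, 12²≡28, 13²≡24, 14²≡22 (mod 29).
The residues are {1, 4, 5, 6, 7, 9, 13, 16, 20, 22, 23, 24, 25, 28}; the non-residues are the remaining 14 nonzero classes.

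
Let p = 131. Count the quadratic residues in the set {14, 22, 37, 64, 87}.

1

(14/131) = -1 → non-residue.
(22/131) = -1 → non-residue.
(37/131) = -1 → non-residue.
(64/131) = +1 → QR.
(87/131) = -1 → non-residue.
Total quadratic residues among the 5: 1.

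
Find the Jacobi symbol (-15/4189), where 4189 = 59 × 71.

1

First reduce: -15 ≡ 4174 (mod 4189).
Pull out 2: since 4189 ≡ 5 (mod 8), (2/4189) = -1.
Reciprocity: 2087 ≡ 3 and 4189 ≡ 1 (mod 4), so (2087/4189) = +(4189/2087).
Reduce top mod 2087: now compute (15/2087).
Reciprocity: 15 ≡ 3 and 2087 ≡ 3 (mod 4), so (15/2087) = −(2087/15).
Reduce top mod 15: now compute (2/15).
Pull out 2: since 15 ≡ 7 (mod 8), (2/15) = +1.
Reached (1/15) = 1. Collecting the sign flips along the way, the symbol is +1.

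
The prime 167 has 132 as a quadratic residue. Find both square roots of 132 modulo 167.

Since 167 ≡ 3 (mod 4), a square root of 132 is 132^((167+1)/4) = 132^42 mod 167.
Repeated squaring: 132^2≡56, 132^4≡130, 132^8≡33, 132^16≡87, 132^32≡54 (mod 167).
132^42 = 132^(32+8+2) ≡ 93 (mod 167).
Check: 93² = 8649 ≡ 132 (mod 167). The two roots are 74 and 93.

74, 93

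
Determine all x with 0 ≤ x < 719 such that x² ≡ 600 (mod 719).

339, 380

Since 719 ≡ 3 (mod 4), a square root of 600 is 600^((719+1)/4) = 600^180 mod 719.
Repeated squaring: 600^2≡500, 600^4≡507, 600^8≡366, 600^16≡222, 600^32≡392, 600^64≡517, 600^128≡540 (mod 719).
600^180 = 600^(128+32+16+4) ≡ 339 (mod 719).
Check: 339² = 114921 ≡ 600 (mod 719). The two roots are 339 and 380.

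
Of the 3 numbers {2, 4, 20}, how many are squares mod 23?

(2/23) = +1 → QR.
(4/23) = +1 → QR.
(20/23) = -1 → non-residue.
Total quadratic residues among the 3: 2.

2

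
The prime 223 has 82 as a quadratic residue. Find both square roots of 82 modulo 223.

64, 159

Since 223 ≡ 3 (mod 4), a square root of 82 is 82^((223+1)/4) = 82^56 mod 223.
Repeated squaring: 82^2≡34, 82^4≡41, 82^8≡120, 82^16≡128, 82^32≡105 (mod 223).
82^56 = 82^(32+16+8) ≡ 64 (mod 223).
Check: 64² = 4096 ≡ 82 (mod 223). The two roots are 64 and 159.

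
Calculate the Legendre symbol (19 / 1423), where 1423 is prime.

Reciprocity: 19 ≡ 3 and 1423 ≡ 3 (mod 4), so (19/1423) = −(1423/19).
Reduce top mod 19: now compute (17/19).
Reciprocity: 17 ≡ 1 and 19 ≡ 3 (mod 4), so (17/19) = +(19/17).
Reduce top mod 17: now compute (2/17).
Pull out 2: since 17 ≡ 1 (mod 8), (2/17) = +1.
Reached (1/17) = 1. Collecting the sign flips along the way, the symbol is -1.

-1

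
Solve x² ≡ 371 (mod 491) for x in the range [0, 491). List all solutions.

108, 383

Since 491 ≡ 3 (mod 4), a square root of 371 is 371^((491+1)/4) = 371^123 mod 491.
Repeated squaring: 371^2≡161, 371^4≡389, 371^8≡93, 371^16≡302, 371^32≡369, 371^64≡154 (mod 491).
371^123 = 371^(64+32+16+8+2+1) ≡ 108 (mod 491).
Check: 108² = 11664 ≡ 371 (mod 491). The two roots are 108 and 383.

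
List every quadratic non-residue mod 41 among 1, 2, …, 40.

Square k = 1,…,20 (k and 41−k give the same square):
1²=1, 2²=4, 3²=9, 4²=16, 5²=25, 6²=36, 7²≡8, 8²≡23, 9²≡40, 10²≡18, 11²≡39, 12²≡21, 13²≡5, 14²≡32, 15²≡20, 16²≡10, 17²≡2, 18²≡37, 19²≡33, 20²≡31 (mod 41).
The residues are {1, 2, 4, 5, 8, 9, 10, 16, 18, 20, 21, 23, 25, 31, 32, 33, 36, 37, 39, 40}; the non-residues are the remaining 20 nonzero classes.

3 6 7 11 12 13 14 15 17 19 22 24 26 27 28 29 30 34 35 38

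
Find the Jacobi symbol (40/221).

-1

Pull out 2^3: since 221 ≡ 5 (mod 8), (2/221) = -1, so (2/221)^3 = -1.
Reciprocity: 5 ≡ 1 and 221 ≡ 1 (mod 4), so (5/221) = +(221/5).
Reduce top mod 5: now compute (1/5).
Reached (1/5) = 1. Collecting the sign flips along the way, the symbol is -1.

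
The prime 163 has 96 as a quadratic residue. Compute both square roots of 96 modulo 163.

52, 111

Since 163 ≡ 3 (mod 4), a square root of 96 is 96^((163+1)/4) = 96^41 mod 163.
Repeated squaring: 96^2≡88, 96^4≡83, 96^8≡43, 96^16≡56, 96^32≡39 (mod 163).
96^41 = 96^(32+8+1) ≡ 111 (mod 163).
Check: 111² = 12321 ≡ 96 (mod 163). The two roots are 52 and 111.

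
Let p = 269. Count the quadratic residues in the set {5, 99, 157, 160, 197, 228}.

3

(5/269) = +1 → QR.
(99/269) = +1 → QR.
(157/269) = -1 → non-residue.
(160/269) = -1 → non-residue.
(197/269) = -1 → non-residue.
(228/269) = +1 → QR.
Total quadratic residues among the 6: 3.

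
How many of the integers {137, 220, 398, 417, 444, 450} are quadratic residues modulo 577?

1

(137/577) = -1 → non-residue.
(220/577) = -1 → non-residue.
(398/577) = -1 → non-residue.
(417/577) = -1 → non-residue.
(444/577) = -1 → non-residue.
(450/577) = +1 → QR.
Total quadratic residues among the 6: 1.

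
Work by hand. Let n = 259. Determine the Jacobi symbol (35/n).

0

Reciprocity: 35 ≡ 3 and 259 ≡ 3 (mod 4), so (35/259) = −(259/35).
Reduce top mod 35: now compute (14/35).
Pull out 2: since 35 ≡ 3 (mod 8), (2/35) = -1.
Reciprocity: 7 ≡ 3 and 35 ≡ 3 (mod 4), so (7/35) = −(35/7).
Reduce top mod 7: now compute (0/7).
Top reduces to 0: gcd > 1, so the symbol is 0.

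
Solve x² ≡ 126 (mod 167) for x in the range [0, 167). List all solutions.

Since 167 ≡ 3 (mod 4), a square root of 126 is 126^((167+1)/4) = 126^42 mod 167.
Repeated squaring: 126^2≡11, 126^4≡121, 126^8≡112, 126^16≡19, 126^32≡27 (mod 167).
126^42 = 126^(32+8+2) ≡ 31 (mod 167).
Check: 31² = 961 ≡ 126 (mod 167). The two roots are 31 and 136.

31, 136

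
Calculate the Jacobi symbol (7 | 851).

-1

Reciprocity: 7 ≡ 3 and 851 ≡ 3 (mod 4), so (7/851) = −(851/7).
Reduce top mod 7: now compute (4/7).
Pull out 2^2: since 7 ≡ 7 (mod 8), (2/7) = +1, so (2/7)^2 = +1.
Reached (1/7) = 1. Collecting the sign flips along the way, the symbol is -1.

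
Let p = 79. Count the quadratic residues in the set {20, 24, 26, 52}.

(20/79) = +1 → QR.
(24/79) = -1 → non-residue.
(26/79) = +1 → QR.
(52/79) = +1 → QR.
Total quadratic residues among the 4: 3.

3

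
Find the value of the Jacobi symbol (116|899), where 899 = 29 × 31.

Pull out 2^2: since 899 ≡ 3 (mod 8), (2/899) = -1, so (2/899)^2 = +1.
Reciprocity: 29 ≡ 1 and 899 ≡ 3 (mod 4), so (29/899) = +(899/29).
Reduce top mod 29: now compute (0/29).
Top reduces to 0: gcd > 1, so the symbol is 0.

0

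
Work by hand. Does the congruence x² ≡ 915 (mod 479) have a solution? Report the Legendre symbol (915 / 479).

1

First reduce: 915 ≡ 436 (mod 479).
Pull out 2^2: since 479 ≡ 7 (mod 8), (2/479) = +1, so (2/479)^2 = +1.
Reciprocity: 109 ≡ 1 and 479 ≡ 3 (mod 4), so (109/479) = +(479/109).
Reduce top mod 109: now compute (43/109).
Reciprocity: 43 ≡ 3 and 109 ≡ 1 (mod 4), so (43/109) = +(109/43).
Reduce top mod 43: now compute (23/43).
Reciprocity: 23 ≡ 3 and 43 ≡ 3 (mod 4), so (23/43) = −(43/23).
Reduce top mod 23: now compute (20/23).
Pull out 2^2: since 23 ≡ 7 (mod 8), (2/23) = +1, so (2/23)^2 = +1.
Reciprocity: 5 ≡ 1 and 23 ≡ 3 (mod 4), so (5/23) = +(23/5).
Reduce top mod 5: now compute (3/5).
Reciprocity: 3 ≡ 3 and 5 ≡ 1 (mod 4), so (3/5) = +(5/3).
Reduce top mod 3: now compute (2/3).
Pull out 2: since 3 ≡ 3 (mod 8), (2/3) = -1.
Reached (1/3) = 1. Collecting the sign flips along the way, the symbol is +1.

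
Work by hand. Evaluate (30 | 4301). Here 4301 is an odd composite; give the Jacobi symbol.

1

Pull out 2: since 4301 ≡ 5 (mod 8), (2/4301) = -1.
Reciprocity: 15 ≡ 3 and 4301 ≡ 1 (mod 4), so (15/4301) = +(4301/15).
Reduce top mod 15: now compute (11/15).
Reciprocity: 11 ≡ 3 and 15 ≡ 3 (mod 4), so (11/15) = −(15/11).
Reduce top mod 11: now compute (4/11).
Pull out 2^2: since 11 ≡ 3 (mod 8), (2/11) = -1, so (2/11)^2 = +1.
Reached (1/11) = 1. Collecting the sign flips along the way, the symbol is +1.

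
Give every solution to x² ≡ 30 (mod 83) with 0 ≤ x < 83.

Since 83 ≡ 3 (mod 4), a square root of 30 is 30^((83+1)/4) = 30^21 mod 83.
Repeated squaring: 30^2≡70, 30^4≡3, 30^8≡9, 30^16≡81 (mod 83).
30^21 = 30^(16+4+1) ≡ 69 (mod 83).
Check: 69² = 4761 ≡ 30 (mod 83). The two roots are 14 and 69.

14, 69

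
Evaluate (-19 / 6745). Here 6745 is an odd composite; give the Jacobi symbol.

First reduce: -19 ≡ 6726 (mod 6745).
Pull out 2: since 6745 ≡ 1 (mod 8), (2/6745) = +1.
Reciprocity: 3363 ≡ 3 and 6745 ≡ 1 (mod 4), so (3363/6745) = +(6745/3363).
Reduce top mod 3363: now compute (19/3363).
Reciprocity: 19 ≡ 3 and 3363 ≡ 3 (mod 4), so (19/3363) = −(3363/19).
Reduce top mod 19: now compute (0/19).
Top reduces to 0: gcd > 1, so the symbol is 0.

0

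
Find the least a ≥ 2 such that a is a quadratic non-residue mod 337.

5

(2/337) = +1, so 2 is a residue.
(3/337) = +1, so 3 is a residue.
(4/337) = +1, so 4 is a residue.
(5/337) = −1, so 5 is the smallest positive non-residue mod 337.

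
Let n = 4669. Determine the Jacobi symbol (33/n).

Reciprocity: 33 ≡ 1 and 4669 ≡ 1 (mod 4), so (33/4669) = +(4669/33).
Reduce top mod 33: now compute (16/33).
Pull out 2^4: since 33 ≡ 1 (mod 8), (2/33) = +1, so (2/33)^4 = +1.
Reached (1/33) = 1. Collecting the sign flips along the way, the symbol is +1.

1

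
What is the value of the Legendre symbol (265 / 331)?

Euler's criterion: (265/331) ≡ 265^165 (mod 331).
265^2 ≡ 53 (mod 331)
265^4 ≡ 161 (mod 331)
265^8 ≡ 103 (mod 331)
265^16 ≡ 17 (mod 331)
265^32 ≡ 289 (mod 331)
265^64 ≡ 109 (mod 331)
265^128 ≡ 296 (mod 331)
265^165 = 265^(128+32+4+1) ≡ 1 (mod 331).
Result is 1, so (265/331) = 1.

1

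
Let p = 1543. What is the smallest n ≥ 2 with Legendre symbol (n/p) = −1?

(2/1543) = +1, so 2 is a residue.
(3/1543) = −1, so 3 is the smallest positive non-residue mod 1543.

3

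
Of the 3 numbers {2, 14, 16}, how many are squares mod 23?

(2/23) = +1 → QR.
(14/23) = -1 → non-residue.
(16/23) = +1 → QR.
Total quadratic residues among the 3: 2.

2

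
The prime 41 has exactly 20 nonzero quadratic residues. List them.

1, 2, 4, 5, 8, 9, 10, 16, 18, 20, 21, 23, 25, 31, 32, 33, 36, 37, 39, 40

Square k = 1,…,20 (k and 41−k give the same square):
1²=1, 2²=4, 3²=9, 4²=16, 5²=25, 6²=36, 7²≡8, 8²≡23, 9²≡40, 10²≡18, 11²≡39, 12²≡21, 13²≡5, 14²≡32, 15²≡20, 16²≡10, 17²≡2, 18²≡37, 19²≡33, 20²≡31 (mod 41).
So the quadratic residues mod 41 are {1, 2, 4, 5, 8, 9, 10, 16, 18, 20, 21, 23, 25, 31, 32, 33, 36, 37, 39, 40}.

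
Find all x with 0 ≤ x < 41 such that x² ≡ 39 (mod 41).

11, 30

41 ≡ 1 (mod 4), so we find a root by search.
Trying successive values, 11² = 121 ≡ 39 (mod 41). The other root is 41 − 11 = 30.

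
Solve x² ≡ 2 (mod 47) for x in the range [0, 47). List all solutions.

7, 40

Since 47 ≡ 3 (mod 4), a square root of 2 is 2^((47+1)/4) = 2^12 mod 47.
Repeated squaring: 2^2≡4, 2^4≡16, 2^8≡21 (mod 47).
2^12 = 2^(8+4) ≡ 7 (mod 47).
Check: 7² = 49 ≡ 2 (mod 47). The two roots are 7 and 40.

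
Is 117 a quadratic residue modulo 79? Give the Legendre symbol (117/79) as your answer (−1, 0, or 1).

1

First reduce: 117 ≡ 38 (mod 79).
Pull out 2: since 79 ≡ 7 (mod 8), (2/79) = +1.
Reciprocity: 19 ≡ 3 and 79 ≡ 3 (mod 4), so (19/79) = −(79/19).
Reduce top mod 19: now compute (3/19).
Reciprocity: 3 ≡ 3 and 19 ≡ 3 (mod 4), so (3/19) = −(19/3).
Reduce top mod 3: now compute (1/3).
Reached (1/3) = 1. Collecting the sign flips along the way, the symbol is +1.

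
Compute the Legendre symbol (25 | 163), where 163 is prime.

Reciprocity: 25 ≡ 1 and 163 ≡ 3 (mod 4), so (25/163) = +(163/25).
Reduce top mod 25: now compute (13/25).
Reciprocity: 13 ≡ 1 and 25 ≡ 1 (mod 4), so (13/25) = +(25/13).
Reduce top mod 13: now compute (12/13).
Pull out 2^2: since 13 ≡ 5 (mod 8), (2/13) = -1, so (2/13)^2 = +1.
Reciprocity: 3 ≡ 3 and 13 ≡ 1 (mod 4), so (3/13) = +(13/3).
Reduce top mod 3: now compute (1/3).
Reached (1/3) = 1. Collecting the sign flips along the way, the symbol is +1.

1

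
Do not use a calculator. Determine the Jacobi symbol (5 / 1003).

Reciprocity: 5 ≡ 1 and 1003 ≡ 3 (mod 4), so (5/1003) = +(1003/5).
Reduce top mod 5: now compute (3/5).
Reciprocity: 3 ≡ 3 and 5 ≡ 1 (mod 4), so (3/5) = +(5/3).
Reduce top mod 3: now compute (2/3).
Pull out 2: since 3 ≡ 3 (mod 8), (2/3) = -1.
Reached (1/3) = 1. Collecting the sign flips along the way, the symbol is -1.

-1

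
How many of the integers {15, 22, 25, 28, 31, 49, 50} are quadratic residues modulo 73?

3

(15/73) = -1 → non-residue.
(22/73) = -1 → non-residue.
(25/73) = +1 → QR.
(28/73) = -1 → non-residue.
(31/73) = -1 → non-residue.
(49/73) = +1 → QR.
(50/73) = +1 → QR.
Total quadratic residues among the 7: 3.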